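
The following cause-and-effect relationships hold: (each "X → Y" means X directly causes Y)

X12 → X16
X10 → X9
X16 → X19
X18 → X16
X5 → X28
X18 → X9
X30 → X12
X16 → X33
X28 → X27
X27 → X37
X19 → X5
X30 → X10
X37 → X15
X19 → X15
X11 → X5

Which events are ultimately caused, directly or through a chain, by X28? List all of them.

Direct effects: X27.
2 steps out: X37.
3 steps out: X15.
Not reachable from it: X18, X30, X10, X12, X11, X16, X33, X19, X9, X5.

X15, X27, X37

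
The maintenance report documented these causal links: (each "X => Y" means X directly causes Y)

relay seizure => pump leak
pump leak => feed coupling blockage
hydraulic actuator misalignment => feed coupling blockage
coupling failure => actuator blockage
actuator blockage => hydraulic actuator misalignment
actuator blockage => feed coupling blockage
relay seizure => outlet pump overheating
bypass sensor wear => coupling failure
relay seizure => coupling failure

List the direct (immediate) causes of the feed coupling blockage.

Upstream contributors include the relay seizure, the bypass sensor wear, the coupling failure, but only the actuator blockage, the hydraulic actuator misalignment, the pump leak feed directly into the feed coupling blockage.

the actuator blockage, the hydraulic actuator misalignment, the pump leak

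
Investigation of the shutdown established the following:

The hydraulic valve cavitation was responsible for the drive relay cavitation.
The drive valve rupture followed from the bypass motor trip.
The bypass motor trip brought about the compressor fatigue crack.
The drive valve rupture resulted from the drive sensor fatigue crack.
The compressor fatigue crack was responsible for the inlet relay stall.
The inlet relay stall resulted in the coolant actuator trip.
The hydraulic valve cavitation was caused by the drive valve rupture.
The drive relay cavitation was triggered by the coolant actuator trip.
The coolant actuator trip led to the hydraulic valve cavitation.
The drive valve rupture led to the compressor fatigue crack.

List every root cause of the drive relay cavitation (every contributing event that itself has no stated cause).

the bypass motor trip, the drive sensor fatigue crack

Tracing upstream from the drive relay cavitation: the drive relay cavitation ← the hydraulic valve cavitation ← the drive valve rupture ← the bypass motor trip.
A separate upstream branch: the drive relay cavitation ← the hydraulic valve cavitation ← the drive valve rupture ← the drive sensor fatigue crack.
Each of those chain origins has no stated cause.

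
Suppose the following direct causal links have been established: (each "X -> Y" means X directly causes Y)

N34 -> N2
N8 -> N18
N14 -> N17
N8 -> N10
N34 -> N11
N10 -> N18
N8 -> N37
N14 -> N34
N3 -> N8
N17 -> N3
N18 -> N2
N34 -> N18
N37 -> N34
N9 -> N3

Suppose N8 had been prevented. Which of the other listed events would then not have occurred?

Downstream of N8: N37, N10, N34, N18, N2, N11.
Of those, still caused via another path: N34, N18, N2, N11.
The remainder have no surviving cause.

N10, N37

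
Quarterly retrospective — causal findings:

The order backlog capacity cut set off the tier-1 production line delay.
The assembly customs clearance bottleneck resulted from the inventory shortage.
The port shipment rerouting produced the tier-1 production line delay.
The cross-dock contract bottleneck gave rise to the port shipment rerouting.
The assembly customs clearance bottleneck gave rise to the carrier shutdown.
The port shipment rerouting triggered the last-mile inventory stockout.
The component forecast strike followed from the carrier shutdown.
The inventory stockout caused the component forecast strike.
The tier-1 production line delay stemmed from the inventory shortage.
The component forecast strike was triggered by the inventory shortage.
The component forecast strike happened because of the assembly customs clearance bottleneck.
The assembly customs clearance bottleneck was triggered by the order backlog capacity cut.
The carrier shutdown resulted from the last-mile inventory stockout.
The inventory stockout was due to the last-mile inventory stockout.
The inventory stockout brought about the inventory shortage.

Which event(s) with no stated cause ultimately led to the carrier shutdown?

the cross-dock contract bottleneck, the order backlog capacity cut

Tracing upstream from the carrier shutdown: the carrier shutdown ← the last-mile inventory stockout ← the port shipment rerouting ← the cross-dock contract bottleneck.
A separate upstream branch: the carrier shutdown ← the assembly customs clearance bottleneck ← the order backlog capacity cut.
Each of those chain origins has no stated cause.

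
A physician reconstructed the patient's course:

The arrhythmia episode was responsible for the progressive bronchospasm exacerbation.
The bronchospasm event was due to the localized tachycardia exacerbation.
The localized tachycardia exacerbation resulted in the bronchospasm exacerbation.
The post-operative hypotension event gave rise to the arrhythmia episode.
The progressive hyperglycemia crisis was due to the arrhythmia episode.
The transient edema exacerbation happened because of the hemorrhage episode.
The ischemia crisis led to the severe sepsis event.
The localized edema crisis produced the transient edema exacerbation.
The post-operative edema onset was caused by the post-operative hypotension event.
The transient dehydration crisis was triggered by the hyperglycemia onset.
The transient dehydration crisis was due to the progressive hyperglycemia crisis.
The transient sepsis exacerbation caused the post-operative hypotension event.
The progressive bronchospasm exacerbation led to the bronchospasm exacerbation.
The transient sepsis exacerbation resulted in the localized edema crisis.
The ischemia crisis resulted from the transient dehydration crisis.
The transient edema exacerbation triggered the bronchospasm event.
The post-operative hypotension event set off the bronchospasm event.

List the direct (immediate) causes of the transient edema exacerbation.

the hemorrhage episode, the localized edema crisis

Upstream contributors include the transient sepsis exacerbation, but only the hemorrhage episode, the localized edema crisis feed directly into the transient edema exacerbation.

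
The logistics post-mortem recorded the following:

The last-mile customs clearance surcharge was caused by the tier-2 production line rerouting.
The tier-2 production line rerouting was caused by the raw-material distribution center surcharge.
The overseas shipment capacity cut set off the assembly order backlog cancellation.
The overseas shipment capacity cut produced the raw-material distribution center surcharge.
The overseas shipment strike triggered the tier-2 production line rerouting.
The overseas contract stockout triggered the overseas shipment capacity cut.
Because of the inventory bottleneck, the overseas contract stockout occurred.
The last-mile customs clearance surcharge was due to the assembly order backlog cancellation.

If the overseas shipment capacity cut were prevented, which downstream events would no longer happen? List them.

Downstream of the overseas shipment capacity cut: the raw-material distribution center surcharge, the assembly order backlog cancellation, the tier-2 production line rerouting, the last-mile customs clearance surcharge.
Of those, still caused via another path: the tier-2 production line rerouting, the last-mile customs clearance surcharge.
The remainder have no surviving cause.

the assembly order backlog cancellation, the raw-material distribution center surcharge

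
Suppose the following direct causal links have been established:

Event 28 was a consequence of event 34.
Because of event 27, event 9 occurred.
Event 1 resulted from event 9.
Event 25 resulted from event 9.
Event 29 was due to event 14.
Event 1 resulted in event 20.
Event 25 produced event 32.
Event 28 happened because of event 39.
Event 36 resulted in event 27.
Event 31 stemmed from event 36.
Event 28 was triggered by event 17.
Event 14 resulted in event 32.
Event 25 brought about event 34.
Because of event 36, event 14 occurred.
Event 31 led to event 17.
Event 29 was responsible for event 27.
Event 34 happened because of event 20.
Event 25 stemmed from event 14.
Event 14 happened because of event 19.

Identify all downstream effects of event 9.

event 1, event 20, event 25, event 28, event 32, event 34

Direct effects: event 1, event 25.
2 steps out: event 20, event 34, event 32.
3 steps out: event 28.
Not reachable from it: event 36, event 19, event 14, event 29, event 27, event 39, event 31, event 17.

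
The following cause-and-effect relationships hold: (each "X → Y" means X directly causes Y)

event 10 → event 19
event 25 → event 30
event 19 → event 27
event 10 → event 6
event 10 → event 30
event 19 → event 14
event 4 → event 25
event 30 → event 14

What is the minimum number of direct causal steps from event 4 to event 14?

3

Shortest chain: event 4 → event 25 → event 30 → event 14.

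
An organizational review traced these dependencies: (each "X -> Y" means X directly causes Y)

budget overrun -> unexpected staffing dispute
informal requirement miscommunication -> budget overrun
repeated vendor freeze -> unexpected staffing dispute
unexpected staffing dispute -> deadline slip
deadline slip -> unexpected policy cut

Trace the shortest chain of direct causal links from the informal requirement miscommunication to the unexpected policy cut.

the informal requirement miscommunication → the budget overrun
the budget overrun → the unexpected staffing dispute
the unexpected staffing dispute → the deadline slip
the deadline slip → the unexpected policy cut
Length: 4 steps.

the informal requirement miscommunication → the budget overrun → the unexpected staffing dispute → the deadline slip → the unexpected policy cut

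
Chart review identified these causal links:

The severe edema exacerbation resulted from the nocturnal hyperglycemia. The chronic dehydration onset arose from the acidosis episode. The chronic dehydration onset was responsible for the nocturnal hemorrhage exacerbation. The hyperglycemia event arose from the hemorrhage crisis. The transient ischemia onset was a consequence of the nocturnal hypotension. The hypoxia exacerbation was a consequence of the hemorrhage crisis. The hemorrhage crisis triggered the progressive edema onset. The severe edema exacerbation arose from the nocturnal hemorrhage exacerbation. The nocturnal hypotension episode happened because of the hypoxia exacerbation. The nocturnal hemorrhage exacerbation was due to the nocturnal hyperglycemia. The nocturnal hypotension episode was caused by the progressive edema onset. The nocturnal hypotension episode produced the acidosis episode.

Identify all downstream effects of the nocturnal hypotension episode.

Direct effects: the acidosis episode.
2 steps out: the chronic dehydration onset.
3 steps out: the nocturnal hemorrhage exacerbation.
4 steps out: the severe edema exacerbation.
Not reachable from it: the nocturnal hypotension, the transient ischemia onset, the hemorrhage crisis, the hypoxia exacerbation, the progressive edema onset, the nocturnal hyperglycemia, the hyperglycemia event.

the acidosis episode, the chronic dehydration onset, the nocturnal hemorrhage exacerbation, the severe edema exacerbation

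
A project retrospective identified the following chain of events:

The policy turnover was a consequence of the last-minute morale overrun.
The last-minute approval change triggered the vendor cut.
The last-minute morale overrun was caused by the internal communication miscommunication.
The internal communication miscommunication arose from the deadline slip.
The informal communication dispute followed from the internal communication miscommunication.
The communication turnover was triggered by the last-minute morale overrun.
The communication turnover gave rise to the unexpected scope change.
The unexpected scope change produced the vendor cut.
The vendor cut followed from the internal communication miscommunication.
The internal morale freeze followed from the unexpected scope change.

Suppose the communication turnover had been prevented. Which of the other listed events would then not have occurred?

Downstream of the communication turnover: the unexpected scope change, the internal morale freeze, the vendor cut.
Of those, still caused via another path: the vendor cut.
The remainder have no surviving cause.

the internal morale freeze, the unexpected scope change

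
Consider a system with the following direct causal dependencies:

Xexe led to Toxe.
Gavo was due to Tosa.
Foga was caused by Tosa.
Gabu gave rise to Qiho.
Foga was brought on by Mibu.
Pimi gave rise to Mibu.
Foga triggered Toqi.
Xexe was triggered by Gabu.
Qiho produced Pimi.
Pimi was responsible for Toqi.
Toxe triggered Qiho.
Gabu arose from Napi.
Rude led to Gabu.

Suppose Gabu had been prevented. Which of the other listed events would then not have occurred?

Mibu, Pimi, Qiho, Toxe, Xexe

Downstream of Gabu: Xexe, Toxe, Qiho, Pimi, Mibu, Foga, Toqi.
Of those, still caused via another path: Foga, Toqi.
The remainder have no surviving cause.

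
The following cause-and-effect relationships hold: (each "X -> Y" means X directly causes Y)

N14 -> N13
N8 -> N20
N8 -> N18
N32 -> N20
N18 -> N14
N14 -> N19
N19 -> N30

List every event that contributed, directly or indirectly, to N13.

Immediate cause of N13: N14.
Further upstream: N8, N18.

N14, N18, N8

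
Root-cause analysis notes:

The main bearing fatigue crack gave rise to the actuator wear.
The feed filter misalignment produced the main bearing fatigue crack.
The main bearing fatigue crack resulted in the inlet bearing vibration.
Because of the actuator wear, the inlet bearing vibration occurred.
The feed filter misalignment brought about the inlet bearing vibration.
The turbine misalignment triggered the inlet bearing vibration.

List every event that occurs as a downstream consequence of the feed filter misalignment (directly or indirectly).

Direct effects: the main bearing fatigue crack, the inlet bearing vibration.
2 steps out: the actuator wear.
Not reachable from it: the turbine misalignment.

the actuator wear, the inlet bearing vibration, the main bearing fatigue crack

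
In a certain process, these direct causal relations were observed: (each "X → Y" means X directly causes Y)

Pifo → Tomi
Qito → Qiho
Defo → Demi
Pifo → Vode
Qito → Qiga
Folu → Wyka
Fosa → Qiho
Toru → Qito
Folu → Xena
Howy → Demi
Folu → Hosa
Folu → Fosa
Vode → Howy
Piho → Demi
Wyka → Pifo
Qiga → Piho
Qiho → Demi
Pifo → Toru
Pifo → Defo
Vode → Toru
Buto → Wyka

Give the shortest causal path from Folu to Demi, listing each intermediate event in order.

Folu → Fosa → Qiho → Demi

Folu → Fosa
Fosa → Qiho
Qiho → Demi
Length: 3 steps.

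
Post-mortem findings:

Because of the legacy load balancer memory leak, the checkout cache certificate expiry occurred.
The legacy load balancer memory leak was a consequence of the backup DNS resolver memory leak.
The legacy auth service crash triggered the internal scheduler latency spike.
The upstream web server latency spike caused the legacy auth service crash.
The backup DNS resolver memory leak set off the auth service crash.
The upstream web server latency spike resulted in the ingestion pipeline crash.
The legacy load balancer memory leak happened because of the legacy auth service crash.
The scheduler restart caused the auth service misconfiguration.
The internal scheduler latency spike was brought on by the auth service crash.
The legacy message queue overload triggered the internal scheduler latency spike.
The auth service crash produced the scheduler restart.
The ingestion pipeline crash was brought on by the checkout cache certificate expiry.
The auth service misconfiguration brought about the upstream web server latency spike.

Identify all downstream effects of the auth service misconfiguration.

the checkout cache certificate expiry, the ingestion pipeline crash, the internal scheduler latency spike, the legacy auth service crash, the legacy load balancer memory leak, the upstream web server latency spike

Direct effects: the upstream web server latency spike.
2 steps out: the legacy auth service crash, the ingestion pipeline crash.
3 steps out: the legacy load balancer memory leak, the internal scheduler latency spike.
4 steps out: the checkout cache certificate expiry.
Not reachable from it: the backup DNS resolver memory leak, the auth service crash, the scheduler restart, the legacy message queue overload.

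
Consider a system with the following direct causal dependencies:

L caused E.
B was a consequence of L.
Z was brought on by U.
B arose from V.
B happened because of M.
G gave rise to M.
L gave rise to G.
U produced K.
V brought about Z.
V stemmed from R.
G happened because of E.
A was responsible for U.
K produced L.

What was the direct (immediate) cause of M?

Upstream contributors include A, U, K, L, E, but only G feeds directly into M.

G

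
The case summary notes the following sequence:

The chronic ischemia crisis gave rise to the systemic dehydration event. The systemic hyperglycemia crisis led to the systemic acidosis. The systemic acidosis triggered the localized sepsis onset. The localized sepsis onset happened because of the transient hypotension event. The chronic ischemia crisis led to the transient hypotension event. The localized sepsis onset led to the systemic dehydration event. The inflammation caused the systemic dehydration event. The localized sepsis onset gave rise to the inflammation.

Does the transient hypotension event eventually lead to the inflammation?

There is a causal chain: the transient hypotension event → the localized sepsis onset → the inflammation.

Yes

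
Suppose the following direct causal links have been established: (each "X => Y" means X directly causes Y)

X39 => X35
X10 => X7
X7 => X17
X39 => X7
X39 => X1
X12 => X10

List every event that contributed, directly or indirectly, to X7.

X10, X12, X39

Immediate causes of X7: X39, X10.
Further upstream: X12.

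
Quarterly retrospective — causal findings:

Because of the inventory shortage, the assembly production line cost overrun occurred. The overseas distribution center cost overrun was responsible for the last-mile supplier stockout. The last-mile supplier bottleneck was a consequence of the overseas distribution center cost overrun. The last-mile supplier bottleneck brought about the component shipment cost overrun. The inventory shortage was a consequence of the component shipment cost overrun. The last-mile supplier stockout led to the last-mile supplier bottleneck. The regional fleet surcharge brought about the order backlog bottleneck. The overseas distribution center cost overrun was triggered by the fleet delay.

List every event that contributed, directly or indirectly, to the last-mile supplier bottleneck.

the fleet delay, the last-mile supplier stockout, the overseas distribution center cost overrun

Immediate causes of the last-mile supplier bottleneck: the overseas distribution center cost overrun, the last-mile supplier stockout.
Further upstream: the fleet delay.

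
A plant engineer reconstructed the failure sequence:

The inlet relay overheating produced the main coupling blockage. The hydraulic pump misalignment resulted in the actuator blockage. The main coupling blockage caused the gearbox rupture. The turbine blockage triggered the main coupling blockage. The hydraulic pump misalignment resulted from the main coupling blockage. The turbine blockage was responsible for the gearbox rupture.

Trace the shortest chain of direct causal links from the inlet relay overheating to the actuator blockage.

the inlet relay overheating → the main coupling blockage → the hydraulic pump misalignment → the actuator blockage

the inlet relay overheating → the main coupling blockage
the main coupling blockage → the hydraulic pump misalignment
the hydraulic pump misalignment → the actuator blockage
Length: 3 steps.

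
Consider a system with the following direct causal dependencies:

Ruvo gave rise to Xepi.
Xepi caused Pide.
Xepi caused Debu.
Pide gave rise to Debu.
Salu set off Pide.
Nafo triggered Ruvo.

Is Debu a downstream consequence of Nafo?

Yes

There is a causal chain: Nafo → Ruvo → Xepi → Debu.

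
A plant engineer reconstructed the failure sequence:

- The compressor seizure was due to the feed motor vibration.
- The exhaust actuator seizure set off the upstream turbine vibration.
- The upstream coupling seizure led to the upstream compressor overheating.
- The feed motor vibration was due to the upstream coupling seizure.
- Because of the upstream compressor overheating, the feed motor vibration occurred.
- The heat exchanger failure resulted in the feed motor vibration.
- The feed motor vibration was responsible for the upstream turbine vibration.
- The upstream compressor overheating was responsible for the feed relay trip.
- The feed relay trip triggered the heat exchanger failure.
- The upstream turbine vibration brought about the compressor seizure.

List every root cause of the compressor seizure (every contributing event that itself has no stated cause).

Tracing upstream from the compressor seizure: the compressor seizure ← the feed motor vibration ← the upstream coupling seizure.
A separate upstream branch: the compressor seizure ← the upstream turbine vibration ← the exhaust actuator seizure.
Each of those chain origins has no stated cause.

the exhaust actuator seizure, the upstream coupling seizure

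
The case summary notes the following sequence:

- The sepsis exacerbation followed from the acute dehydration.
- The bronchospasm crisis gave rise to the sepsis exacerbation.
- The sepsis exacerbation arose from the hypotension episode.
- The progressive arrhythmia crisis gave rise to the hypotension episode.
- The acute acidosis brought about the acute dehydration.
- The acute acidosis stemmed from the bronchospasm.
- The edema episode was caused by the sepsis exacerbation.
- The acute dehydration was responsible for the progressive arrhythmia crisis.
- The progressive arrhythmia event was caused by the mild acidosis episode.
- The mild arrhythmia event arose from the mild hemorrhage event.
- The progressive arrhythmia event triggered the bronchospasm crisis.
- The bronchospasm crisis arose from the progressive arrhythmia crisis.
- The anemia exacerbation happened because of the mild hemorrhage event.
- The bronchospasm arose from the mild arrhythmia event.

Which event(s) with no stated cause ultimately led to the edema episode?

Tracing upstream from the edema episode: the edema episode ← the sepsis exacerbation ← the bronchospasm crisis ← the progressive arrhythmia event ← the mild acidosis episode.
A separate upstream branch: the edema episode ← the sepsis exacerbation ← the acute dehydration ← the acute acidosis ← the bronchospasm ← the mild arrhythmia event ← the mild hemorrhage event.
Each of those chain origins has no stated cause.

the mild acidosis episode, the mild hemorrhage event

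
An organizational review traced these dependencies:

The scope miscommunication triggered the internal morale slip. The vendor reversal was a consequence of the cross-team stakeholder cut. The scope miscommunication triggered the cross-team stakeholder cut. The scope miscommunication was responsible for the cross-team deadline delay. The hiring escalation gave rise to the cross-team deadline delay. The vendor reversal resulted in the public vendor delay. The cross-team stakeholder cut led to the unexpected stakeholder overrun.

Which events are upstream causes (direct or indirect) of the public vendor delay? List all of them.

the cross-team stakeholder cut, the scope miscommunication, the vendor reversal

Immediate cause of the public vendor delay: the vendor reversal.
Further upstream: the scope miscommunication, the cross-team stakeholder cut.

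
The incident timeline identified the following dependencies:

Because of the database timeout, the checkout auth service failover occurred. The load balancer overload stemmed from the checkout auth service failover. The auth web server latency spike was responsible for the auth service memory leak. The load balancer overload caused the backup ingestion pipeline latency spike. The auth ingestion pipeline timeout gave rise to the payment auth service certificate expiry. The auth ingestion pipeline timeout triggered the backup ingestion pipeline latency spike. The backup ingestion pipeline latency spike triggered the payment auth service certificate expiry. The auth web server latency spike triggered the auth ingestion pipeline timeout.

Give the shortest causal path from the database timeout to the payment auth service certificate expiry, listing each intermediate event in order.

the database timeout → the checkout auth service failover
the checkout auth service failover → the load balancer overload
the load balancer overload → the backup ingestion pipeline latency spike
the backup ingestion pipeline latency spike → the payment auth service certificate expiry
Length: 4 steps.

the database timeout → the checkout auth service failover → the load balancer overload → the backup ingestion pipeline latency spike → the payment auth service certificate expiry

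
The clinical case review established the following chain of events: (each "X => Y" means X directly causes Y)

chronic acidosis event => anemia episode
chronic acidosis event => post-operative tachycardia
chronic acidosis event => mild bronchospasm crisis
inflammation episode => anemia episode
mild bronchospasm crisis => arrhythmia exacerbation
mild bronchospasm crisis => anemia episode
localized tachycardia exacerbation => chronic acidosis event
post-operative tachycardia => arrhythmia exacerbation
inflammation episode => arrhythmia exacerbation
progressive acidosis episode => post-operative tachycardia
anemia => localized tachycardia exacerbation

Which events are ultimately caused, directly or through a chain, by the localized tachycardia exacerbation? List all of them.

Direct effects: the chronic acidosis event.
2 steps out: the post-operative tachycardia, the mild bronchospasm crisis, the anemia episode.
3 steps out: the arrhythmia exacerbation.
Not reachable from it: the anemia, the progressive acidosis episode, the inflammation episode.

the anemia episode, the arrhythmia exacerbation, the chronic acidosis event, the mild bronchospasm crisis, the post-operative tachycardia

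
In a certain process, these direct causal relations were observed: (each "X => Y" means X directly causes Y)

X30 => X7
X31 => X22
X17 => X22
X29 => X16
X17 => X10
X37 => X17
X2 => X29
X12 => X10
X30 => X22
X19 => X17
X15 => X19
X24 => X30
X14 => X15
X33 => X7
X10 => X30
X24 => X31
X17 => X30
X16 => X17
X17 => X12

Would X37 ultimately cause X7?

There is a causal chain: X37 → X17 → X30 → X7.

Yes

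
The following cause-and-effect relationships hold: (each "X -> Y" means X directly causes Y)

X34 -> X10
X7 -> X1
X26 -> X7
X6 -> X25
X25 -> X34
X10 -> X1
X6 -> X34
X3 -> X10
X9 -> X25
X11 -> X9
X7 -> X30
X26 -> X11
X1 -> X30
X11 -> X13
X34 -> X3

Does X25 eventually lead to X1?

Yes

There is a causal chain: X25 → X34 → X10 → X1.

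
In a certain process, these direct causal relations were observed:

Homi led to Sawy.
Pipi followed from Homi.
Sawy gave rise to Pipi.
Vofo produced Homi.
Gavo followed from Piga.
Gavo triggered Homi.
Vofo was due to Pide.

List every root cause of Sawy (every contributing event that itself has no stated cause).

Tracing upstream from Sawy: Sawy ← Homi ← Gavo ← Piga.
A separate upstream branch: Sawy ← Homi ← Vofo ← Pide.
Each of those chain origins has no stated cause.

Pide, Piga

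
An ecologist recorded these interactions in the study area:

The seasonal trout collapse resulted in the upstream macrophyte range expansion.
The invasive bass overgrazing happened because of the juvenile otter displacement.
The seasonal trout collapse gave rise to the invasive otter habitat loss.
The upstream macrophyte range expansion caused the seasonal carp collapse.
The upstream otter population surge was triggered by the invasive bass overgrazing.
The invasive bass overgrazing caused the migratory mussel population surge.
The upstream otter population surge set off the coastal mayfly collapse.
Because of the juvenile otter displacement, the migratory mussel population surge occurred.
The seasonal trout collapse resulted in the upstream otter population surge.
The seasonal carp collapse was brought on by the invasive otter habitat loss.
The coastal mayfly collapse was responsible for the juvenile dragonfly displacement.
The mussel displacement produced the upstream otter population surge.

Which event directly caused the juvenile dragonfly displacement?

Upstream contributors include the seasonal trout collapse, the juvenile otter displacement, the invasive bass overgrazing, the mussel displacement, the upstream otter population surge, but only the coastal mayfly collapse feeds directly into the juvenile dragonfly displacement.

the coastal mayfly collapse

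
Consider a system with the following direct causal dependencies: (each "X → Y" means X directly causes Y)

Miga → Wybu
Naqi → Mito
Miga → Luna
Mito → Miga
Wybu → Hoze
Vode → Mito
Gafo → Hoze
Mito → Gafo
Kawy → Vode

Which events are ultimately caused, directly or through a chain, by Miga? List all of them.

Hoze, Luna, Wybu

Direct effects: Wybu, Luna.
2 steps out: Hoze.
Not reachable from it: Kawy, Vode, Mito, Gafo, Naqi.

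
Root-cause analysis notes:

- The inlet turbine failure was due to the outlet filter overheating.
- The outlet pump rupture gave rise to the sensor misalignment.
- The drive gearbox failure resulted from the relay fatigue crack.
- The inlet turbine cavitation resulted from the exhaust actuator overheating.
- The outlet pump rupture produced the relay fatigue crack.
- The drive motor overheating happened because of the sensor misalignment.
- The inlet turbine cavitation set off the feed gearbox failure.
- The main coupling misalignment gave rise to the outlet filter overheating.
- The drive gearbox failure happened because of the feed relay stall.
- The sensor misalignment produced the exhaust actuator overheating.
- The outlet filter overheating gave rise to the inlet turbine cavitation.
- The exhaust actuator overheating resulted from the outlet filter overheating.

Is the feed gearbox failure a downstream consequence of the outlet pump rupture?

Yes

There is a causal chain: the outlet pump rupture → the sensor misalignment → the exhaust actuator overheating → the inlet turbine cavitation → the feed gearbox failure.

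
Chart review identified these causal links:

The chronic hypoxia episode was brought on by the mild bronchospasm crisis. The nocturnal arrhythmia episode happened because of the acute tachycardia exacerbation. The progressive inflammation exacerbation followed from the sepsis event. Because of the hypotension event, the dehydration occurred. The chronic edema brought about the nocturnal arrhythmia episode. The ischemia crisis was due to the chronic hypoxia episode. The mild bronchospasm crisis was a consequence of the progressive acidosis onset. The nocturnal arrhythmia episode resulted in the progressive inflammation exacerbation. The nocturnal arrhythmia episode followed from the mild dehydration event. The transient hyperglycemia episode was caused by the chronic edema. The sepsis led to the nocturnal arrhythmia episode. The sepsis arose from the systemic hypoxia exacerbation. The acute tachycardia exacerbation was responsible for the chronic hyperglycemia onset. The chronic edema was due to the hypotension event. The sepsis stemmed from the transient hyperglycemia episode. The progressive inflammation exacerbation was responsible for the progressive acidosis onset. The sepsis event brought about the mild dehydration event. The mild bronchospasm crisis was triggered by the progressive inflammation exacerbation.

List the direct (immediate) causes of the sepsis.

Upstream contributors include the hypotension event, the chronic edema, but only the systemic hypoxia exacerbation, the transient hyperglycemia episode feed directly into the sepsis.

the systemic hypoxia exacerbation, the transient hyperglycemia episode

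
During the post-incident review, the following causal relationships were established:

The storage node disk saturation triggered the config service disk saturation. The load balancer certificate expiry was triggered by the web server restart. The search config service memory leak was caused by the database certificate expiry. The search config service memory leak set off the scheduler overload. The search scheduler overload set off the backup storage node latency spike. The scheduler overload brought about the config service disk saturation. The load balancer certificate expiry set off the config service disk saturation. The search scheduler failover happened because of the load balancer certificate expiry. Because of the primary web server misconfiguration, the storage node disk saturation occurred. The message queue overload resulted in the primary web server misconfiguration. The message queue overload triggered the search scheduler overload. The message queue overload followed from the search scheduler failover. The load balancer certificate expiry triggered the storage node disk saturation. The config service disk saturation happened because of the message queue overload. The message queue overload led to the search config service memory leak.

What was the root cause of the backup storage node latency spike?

Tracing upstream from the backup storage node latency spike: the backup storage node latency spike ← the search scheduler overload ← the message queue overload ← the search scheduler failover ← the load balancer certificate expiry ← the web server restart.
The web server restart has no stated cause, so it is the root.

the web server restart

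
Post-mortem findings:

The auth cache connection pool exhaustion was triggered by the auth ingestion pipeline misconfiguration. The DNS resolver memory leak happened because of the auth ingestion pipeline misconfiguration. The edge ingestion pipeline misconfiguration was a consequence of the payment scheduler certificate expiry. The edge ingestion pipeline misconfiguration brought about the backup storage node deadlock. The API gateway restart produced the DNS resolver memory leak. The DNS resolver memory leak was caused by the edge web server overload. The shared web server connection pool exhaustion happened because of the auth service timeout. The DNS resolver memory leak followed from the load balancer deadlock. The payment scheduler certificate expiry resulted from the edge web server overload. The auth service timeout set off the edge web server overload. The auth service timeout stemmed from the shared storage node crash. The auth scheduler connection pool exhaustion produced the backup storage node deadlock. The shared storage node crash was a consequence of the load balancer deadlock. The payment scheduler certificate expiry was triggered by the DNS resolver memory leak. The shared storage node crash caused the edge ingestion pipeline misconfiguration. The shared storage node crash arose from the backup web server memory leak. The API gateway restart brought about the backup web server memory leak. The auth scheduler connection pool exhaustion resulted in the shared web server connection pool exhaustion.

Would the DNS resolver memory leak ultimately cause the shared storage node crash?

No

The DNS resolver memory leak leads to the payment scheduler certificate expiry, the edge ingestion pipeline misconfiguration, the backup storage node deadlock; the shared storage node crash is not among them.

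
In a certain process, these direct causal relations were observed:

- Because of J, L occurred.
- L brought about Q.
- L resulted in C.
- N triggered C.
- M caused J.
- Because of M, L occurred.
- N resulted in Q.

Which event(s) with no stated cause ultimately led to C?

Tracing upstream from C: C ← L ← M.
A separate upstream branch: C ← N.
Each of those chain origins has no stated cause.

M, N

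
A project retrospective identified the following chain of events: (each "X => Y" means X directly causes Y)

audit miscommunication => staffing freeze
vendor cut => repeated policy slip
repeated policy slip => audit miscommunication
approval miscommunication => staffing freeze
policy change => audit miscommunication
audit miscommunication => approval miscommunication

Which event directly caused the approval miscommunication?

Upstream contributors include the vendor cut, the repeated policy slip, the policy change, but only the audit miscommunication feeds directly into the approval miscommunication.

the audit miscommunication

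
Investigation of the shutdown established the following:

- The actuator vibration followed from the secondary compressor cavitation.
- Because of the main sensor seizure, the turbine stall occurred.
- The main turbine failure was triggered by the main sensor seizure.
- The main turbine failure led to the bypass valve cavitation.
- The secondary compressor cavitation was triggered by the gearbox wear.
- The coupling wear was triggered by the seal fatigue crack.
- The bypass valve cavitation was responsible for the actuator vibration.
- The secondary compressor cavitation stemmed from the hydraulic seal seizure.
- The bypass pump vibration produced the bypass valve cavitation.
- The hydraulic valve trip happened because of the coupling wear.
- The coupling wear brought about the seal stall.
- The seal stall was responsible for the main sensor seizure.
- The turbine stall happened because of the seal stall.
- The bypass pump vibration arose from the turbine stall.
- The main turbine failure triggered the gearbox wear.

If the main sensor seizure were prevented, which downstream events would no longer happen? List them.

Downstream of the main sensor seizure: the turbine stall, the bypass pump vibration, the main turbine failure, the bypass valve cavitation, the gearbox wear, the secondary compressor cavitation, the actuator vibration.
Of those, still caused via another path: the turbine stall, the bypass pump vibration, the bypass valve cavitation, the secondary compressor cavitation, the actuator vibration.
The remainder have no surviving cause.

the gearbox wear, the main turbine failure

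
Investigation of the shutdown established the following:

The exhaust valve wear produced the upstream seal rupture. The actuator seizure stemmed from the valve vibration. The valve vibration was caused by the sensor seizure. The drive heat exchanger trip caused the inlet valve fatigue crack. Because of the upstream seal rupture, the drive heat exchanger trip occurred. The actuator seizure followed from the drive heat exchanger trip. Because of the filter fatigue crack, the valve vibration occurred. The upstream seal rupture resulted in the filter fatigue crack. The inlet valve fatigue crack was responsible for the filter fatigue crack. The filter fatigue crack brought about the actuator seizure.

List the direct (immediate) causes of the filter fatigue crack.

Upstream contributors include the exhaust valve wear, the drive heat exchanger trip, but only the inlet valve fatigue crack, the upstream seal rupture feed directly into the filter fatigue crack.

the inlet valve fatigue crack, the upstream seal rupture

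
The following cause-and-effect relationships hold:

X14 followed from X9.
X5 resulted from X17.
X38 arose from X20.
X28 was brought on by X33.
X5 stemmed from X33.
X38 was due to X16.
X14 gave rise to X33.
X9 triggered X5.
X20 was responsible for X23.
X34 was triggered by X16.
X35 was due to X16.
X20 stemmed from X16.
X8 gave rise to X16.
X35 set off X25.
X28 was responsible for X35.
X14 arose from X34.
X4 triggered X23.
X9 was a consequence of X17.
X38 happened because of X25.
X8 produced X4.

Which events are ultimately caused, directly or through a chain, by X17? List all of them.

Direct effects: X9, X5.
2 steps out: X14.
3 steps out: X33.
4 steps out: X28.
5 steps out: X35.
6 steps out: X25.
7 steps out: X38.
Not reachable from it: X8, X4, X16, X34, X20, X23.

X14, X25, X28, X33, X35, X38, X5, X9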